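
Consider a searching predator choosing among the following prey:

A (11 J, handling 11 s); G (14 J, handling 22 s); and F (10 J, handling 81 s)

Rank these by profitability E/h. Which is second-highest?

G

In descending order of E/h:
A: 11/11 = 1 J/s
G: 14/22 = 0.636 J/s
F: 10/81 = 0.123 J/s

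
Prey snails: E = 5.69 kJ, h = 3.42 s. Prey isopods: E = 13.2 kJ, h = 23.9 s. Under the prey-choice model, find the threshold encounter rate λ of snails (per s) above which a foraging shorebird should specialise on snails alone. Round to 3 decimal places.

0.145 per s

The zero-one rule: include isopods iff E₂/h₂ > λE₁/(1+λh₁). Equality gives the switch point.
λE₁h₂ = E₂ + λE₂h₁ ⇒ λ = E₂/(E₁h₂ − E₂h₁) = 13.2/(136 − 45.14) = 0.1453 per s.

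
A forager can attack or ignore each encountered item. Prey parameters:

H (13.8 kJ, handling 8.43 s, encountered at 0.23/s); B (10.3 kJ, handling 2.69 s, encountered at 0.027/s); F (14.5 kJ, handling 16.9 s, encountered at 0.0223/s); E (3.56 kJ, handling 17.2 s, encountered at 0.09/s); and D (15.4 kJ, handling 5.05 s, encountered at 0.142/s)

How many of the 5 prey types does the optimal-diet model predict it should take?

Profitabilities (E/h, kJ/s): B 3.83, D 3.05, H 1.64, F 0.858, E 0.207. Add prey in this order while the next type's profitability exceeds the intake rate on those already taken.
Rate on top 1: 0.2593. D: 3.05 > 0.2593 → include.
Rate on top 2: 1.377. H: 1.64 > 1.377 → include.
Rate on top 3: 1.512. F: 0.858 < 1.512 → exclude; stop.
Optimal diet: B, D, H — 3 of 5 types.

3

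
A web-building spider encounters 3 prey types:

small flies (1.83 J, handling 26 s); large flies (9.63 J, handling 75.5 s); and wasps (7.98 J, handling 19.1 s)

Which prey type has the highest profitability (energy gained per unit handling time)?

wasps

Profitability E/h (J/s): small flies = 1.83/26 = 0.0704, large flies = 9.63/75.5 = 0.128, wasps = 7.98/19.1 = 0.418.
Ranked: wasps > large flies > small flies.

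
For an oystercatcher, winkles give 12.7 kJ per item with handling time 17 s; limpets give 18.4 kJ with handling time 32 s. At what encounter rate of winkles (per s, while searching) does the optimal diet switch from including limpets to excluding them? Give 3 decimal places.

At the threshold, the rate on winkles alone equals the profitability of limpets: λ·12.7/(1 + λ·17) = 18.4/32 = 0.575.
Rearranging, λ(12.7 − 0.575×17) = 0.575, so λ = 0.575/2.925 = 0.1966 per s.

0.197 per s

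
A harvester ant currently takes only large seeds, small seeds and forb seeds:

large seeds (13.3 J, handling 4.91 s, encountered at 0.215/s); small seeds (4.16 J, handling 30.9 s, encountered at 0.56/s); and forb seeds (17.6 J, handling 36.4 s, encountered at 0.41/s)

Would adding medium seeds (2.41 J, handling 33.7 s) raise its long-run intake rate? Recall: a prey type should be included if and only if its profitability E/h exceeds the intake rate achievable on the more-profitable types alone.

No

Intake rate on the current diet: R = (0.215×13.3 + 0.56×4.16 + 0.41×17.6) / (1 + 0.215×4.91 + 0.56×30.9 + 0.41×36.4) = 12.41/34.28 = 0.3618 J/s.
Profitability of medium seeds: 2.41/33.7 = 0.07151 J/s.
Since 0.07151 < R, time spent handling medium seeds is better spent searching.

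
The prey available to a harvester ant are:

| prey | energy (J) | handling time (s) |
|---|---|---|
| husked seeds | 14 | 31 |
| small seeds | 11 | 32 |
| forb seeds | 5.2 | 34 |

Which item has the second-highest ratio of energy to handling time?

Profitability E/h (J/s): husked seeds = 14/31 = 0.452, small seeds = 11/32 = 0.344, forb seeds = 5.2/34 = 0.153.
Ranked: husked seeds > small seeds > forb seeds.

small seeds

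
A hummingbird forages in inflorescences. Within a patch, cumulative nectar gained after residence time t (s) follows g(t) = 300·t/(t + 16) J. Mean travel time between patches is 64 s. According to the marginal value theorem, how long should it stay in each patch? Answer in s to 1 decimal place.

By the marginal value theorem, leave when the instantaneous gain rate g'(t) equals the habitat-wide average g(t)/(T + t).
g'(t) = 300·16/(t + 16)². Setting 300·16/(t+16)² = 300t/[(t+16)(64+t)] gives 16(64+t) = t(t+16), so t² = 16×64 = 1024.
t* = √1024 = 32 s.

32.0 s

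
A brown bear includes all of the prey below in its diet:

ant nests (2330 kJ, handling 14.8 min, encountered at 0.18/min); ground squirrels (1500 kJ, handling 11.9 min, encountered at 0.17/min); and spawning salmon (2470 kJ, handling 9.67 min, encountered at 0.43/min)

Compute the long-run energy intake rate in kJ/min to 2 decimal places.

176.38 kJ/min

Energy encountered per unit search time: 0.18×2330 + 0.17×1500 + 0.43×2470 = 1736 kJ/min.
Handling time per unit search time: 0.18×14.8 + 0.17×11.9 + 0.43×9.67 = 8.845.
Rate = 1736/(1 + 8.845) = 176.4 kJ/min.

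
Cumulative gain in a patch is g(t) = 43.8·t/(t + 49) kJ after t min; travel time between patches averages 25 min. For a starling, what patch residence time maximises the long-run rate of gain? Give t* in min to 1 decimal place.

By the marginal value theorem, leave when the instantaneous gain rate g'(t) equals the habitat-wide average g(t)/(T + t).
g'(t) = 43.8·49/(t + 49)². Setting 43.8·49/(t+49)² = 43.8t/[(t+49)(25+t)] gives 49(25+t) = t(t+49), so t² = 49×25 = 1225.
t* = √1225 = 35 min.

35.0 min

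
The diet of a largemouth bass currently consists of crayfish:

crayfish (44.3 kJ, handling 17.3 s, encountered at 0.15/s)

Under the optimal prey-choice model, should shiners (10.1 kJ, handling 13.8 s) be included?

Intake rate on the current diet: R = (0.15×44.3) / (1 + 0.15×17.3) = 6.645/3.595 = 1.848 kJ/s.
Profitability of shiners: 10.1/13.8 = 0.7319 kJ/s.
Since 0.7319 < R, time spent handling shiners is better spent searching.

No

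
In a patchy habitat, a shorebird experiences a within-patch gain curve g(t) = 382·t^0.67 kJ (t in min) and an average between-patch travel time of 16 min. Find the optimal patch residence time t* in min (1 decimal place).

32.5 min

By the marginal value theorem, leave when the instantaneous gain rate g'(t) equals the habitat-wide average g(t)/(T + t).
g'(t) = 0.67·382·t^-0.33. Setting 0.67·382·t^-0.33 = 382·t^0.67/(16+t) gives 0.67(16+t) = t, so 0.33·t = 0.67×16.
t* = 0.67×16/0.33 = 32.48 min.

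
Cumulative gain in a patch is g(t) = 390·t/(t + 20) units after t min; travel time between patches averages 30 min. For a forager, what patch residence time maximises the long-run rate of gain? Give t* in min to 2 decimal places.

Maximise g(t)/(T+t): set derivative to zero → g'(t)(T+t) = g(t).
g'(t) = 390·20/(t + 20)². Setting 390·20/(t+20)² = 390t/[(t+20)(30+t)] gives 20(30+t) = t(t+20), so t² = 20×30 = 600.
t* = √600 = 24.49 min.

24.49 min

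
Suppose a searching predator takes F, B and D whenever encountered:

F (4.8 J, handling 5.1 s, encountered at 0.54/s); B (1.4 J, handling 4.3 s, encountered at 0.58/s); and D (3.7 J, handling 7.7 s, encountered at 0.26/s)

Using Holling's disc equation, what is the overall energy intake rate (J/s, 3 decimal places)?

0.529 J/s

Energy encountered per unit search time: 0.54×4.8 + 0.58×1.4 + 0.26×3.7 = 4.366 J/s.
Handling time per unit search time: 0.54×5.1 + 0.58×4.3 + 0.26×7.7 = 7.25.
Rate = 4.366/(1 + 7.25) = 0.5292 J/s.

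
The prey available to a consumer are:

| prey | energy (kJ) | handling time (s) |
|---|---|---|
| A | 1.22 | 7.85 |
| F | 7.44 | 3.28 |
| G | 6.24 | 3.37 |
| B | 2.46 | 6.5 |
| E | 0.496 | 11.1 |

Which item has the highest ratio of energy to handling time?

F

In descending order of E/h:
F: 7.44/3.28 = 2.27 kJ/s
G: 6.24/3.37 = 1.85 kJ/s
B: 2.46/6.5 = 0.378 kJ/s
A: 1.22/7.85 = 0.155 kJ/s
E: 0.496/11.1 = 0.0447 kJ/s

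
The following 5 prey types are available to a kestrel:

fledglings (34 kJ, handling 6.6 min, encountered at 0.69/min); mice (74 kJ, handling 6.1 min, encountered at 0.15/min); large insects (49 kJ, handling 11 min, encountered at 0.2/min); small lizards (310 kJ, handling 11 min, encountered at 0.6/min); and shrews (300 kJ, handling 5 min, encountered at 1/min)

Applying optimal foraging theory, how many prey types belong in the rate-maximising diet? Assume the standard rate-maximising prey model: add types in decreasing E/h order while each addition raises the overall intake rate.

1

Rank by E/h (kJ/min): shrews 60, small lizards 28.2, mice 12.1, fledglings 5.15, large insects 4.45. Include each in turn until the next type's E/h falls below the running intake rate.
Rate on top 1: 50. small lizards: 28.2 < 50 → exclude; stop.
Optimal diet: shrews — 1 of 5 types.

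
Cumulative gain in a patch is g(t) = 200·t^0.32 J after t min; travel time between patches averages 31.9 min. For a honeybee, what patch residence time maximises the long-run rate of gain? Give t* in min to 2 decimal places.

15.01 min

Maximise g(t)/(T+t): set derivative to zero → g'(t)(T+t) = g(t).
g'(t) = 0.32·200·t^-0.68. Setting 0.32·200·t^-0.68 = 200·t^0.32/(31.9+t) gives 0.32(31.9+t) = t, so 0.68·t = 0.32×31.9.
t* = 0.32×31.9/0.68 = 15.01 min.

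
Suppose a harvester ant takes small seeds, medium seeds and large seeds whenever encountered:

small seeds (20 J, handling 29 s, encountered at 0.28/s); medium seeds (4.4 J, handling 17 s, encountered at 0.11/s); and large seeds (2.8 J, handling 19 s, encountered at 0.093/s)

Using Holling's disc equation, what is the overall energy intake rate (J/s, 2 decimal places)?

R = Σλ_iE_i / (1 + Σλ_ih_i)
Numerator: 0.28×20 + 0.11×4.4 + 0.093×2.8 = 6.344
Denominator: 1 + 0.28×29 + 0.11×17 + 0.093×19 = 12.76
R = 6.344/12.76 = 0.4973 J/s

0.50 J/s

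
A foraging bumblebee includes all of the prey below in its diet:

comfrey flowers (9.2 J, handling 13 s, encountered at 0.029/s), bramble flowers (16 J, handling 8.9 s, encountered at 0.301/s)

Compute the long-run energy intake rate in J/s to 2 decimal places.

1.25 J/s

R = Σλ_iE_i / (1 + Σλ_ih_i)
Numerator: 0.029×9.2 + 0.301×16 = 5.083
Denominator: 1 + 0.029×13 + 0.301×8.9 = 4.056
R = 5.083/4.056 = 1.253 J/s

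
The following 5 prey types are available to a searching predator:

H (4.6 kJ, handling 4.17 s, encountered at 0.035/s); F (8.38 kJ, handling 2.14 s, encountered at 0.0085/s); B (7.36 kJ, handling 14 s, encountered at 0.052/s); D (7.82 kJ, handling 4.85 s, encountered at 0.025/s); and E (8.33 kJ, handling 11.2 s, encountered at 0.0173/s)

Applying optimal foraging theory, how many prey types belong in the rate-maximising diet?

5

Profitabilities (E/h, kJ/s): F 3.92, D 1.61, H 1.1, E 0.744, B 0.526. Add prey in this order while the next type's profitability exceeds the intake rate on those already taken.
Rate on top 1: 0.06996. D: 1.61 > 0.06996 → include.
Rate on top 2: 0.2341. H: 1.1 > 0.2341 → include.
Rate on top 3: 0.3328. E: 0.744 > 0.3328 → include.
Rate on top 4: 0.3866. B: 0.526 > 0.3866 → include.
Optimal diet: F, D, H, E, B — 5 of 5 types.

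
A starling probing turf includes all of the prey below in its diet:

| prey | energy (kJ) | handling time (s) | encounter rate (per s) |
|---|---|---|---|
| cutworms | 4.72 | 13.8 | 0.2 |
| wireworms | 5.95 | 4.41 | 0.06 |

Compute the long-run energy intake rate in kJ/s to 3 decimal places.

0.323 kJ/s

R = (0.2×4.72 + 0.06×5.95) / (1 + 0.2×13.8 + 0.06×4.41) = 1.301/4.025 = 0.3233 kJ/s.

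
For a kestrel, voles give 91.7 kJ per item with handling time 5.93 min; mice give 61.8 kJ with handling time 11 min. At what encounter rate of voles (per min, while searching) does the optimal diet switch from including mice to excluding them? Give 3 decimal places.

Drop mice once their profitability E₂/h₂ falls below the rate achievable on voles alone: E₂/h₂ = λE₁/(1 + λh₁).
Solve for λ: λE₁h₂ = E₂(1 + λh₁) → λ(E₁h₂ − E₂h₁) = E₂ → λ = E₂/(E₁h₂ − E₂h₁).
λ = 61.8/(91.7×11 − 61.8×5.93) = 61.8/642.2 = 0.09623 per min.

0.096 per min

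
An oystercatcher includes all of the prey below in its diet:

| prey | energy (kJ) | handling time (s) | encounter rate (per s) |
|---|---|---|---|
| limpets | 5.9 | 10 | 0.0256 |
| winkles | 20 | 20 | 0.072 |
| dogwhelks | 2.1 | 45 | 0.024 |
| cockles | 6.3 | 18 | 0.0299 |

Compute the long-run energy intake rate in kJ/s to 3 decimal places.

Energy encountered per unit search time: 0.0256×5.9 + 0.072×20 + 0.024×2.1 + 0.0299×6.3 = 1.83 kJ/s.
Handling time per unit search time: 0.0256×10 + 0.072×20 + 0.024×45 + 0.0299×18 = 3.314.
Rate = 1.83/(1 + 3.314) = 0.4241 kJ/s.

0.424 kJ/s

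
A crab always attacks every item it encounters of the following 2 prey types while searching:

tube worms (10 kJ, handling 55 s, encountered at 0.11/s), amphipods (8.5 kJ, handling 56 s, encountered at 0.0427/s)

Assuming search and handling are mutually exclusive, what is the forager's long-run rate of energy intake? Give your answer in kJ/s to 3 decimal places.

R = Σλ_iE_i / (1 + Σλ_ih_i)
Numerator: 0.11×10 + 0.0427×8.5 = 1.463
Denominator: 1 + 0.11×55 + 0.0427×56 = 9.441
R = 1.463/9.441 = 0.155 kJ/s

0.155 kJ/s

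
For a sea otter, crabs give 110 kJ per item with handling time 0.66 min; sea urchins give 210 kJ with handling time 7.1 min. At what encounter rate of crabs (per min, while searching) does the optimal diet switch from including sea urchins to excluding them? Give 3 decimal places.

0.327 per min

At the threshold, the rate on crabs alone equals the profitability of sea urchins: λ·110/(1 + λ·0.66) = 210/7.1 = 29.58.
Rearranging, λ(110 − 29.58×0.66) = 29.58, so λ = 29.58/90.48 = 0.3269 per min.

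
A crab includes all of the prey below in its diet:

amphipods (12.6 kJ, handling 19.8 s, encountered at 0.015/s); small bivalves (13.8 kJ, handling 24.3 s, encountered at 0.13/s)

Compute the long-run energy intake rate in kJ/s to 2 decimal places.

0.45 kJ/s

R = (0.015×12.6 + 0.13×13.8) / (1 + 0.015×19.8 + 0.13×24.3) = 1.983/4.456 = 0.445 kJ/s.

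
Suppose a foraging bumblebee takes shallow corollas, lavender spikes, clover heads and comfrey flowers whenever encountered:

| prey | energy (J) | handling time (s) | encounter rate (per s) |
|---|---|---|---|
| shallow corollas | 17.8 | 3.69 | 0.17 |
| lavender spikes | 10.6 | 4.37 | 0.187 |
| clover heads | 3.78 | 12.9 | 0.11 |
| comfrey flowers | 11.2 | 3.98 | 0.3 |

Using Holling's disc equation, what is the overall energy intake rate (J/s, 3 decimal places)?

Energy encountered per unit search time: 0.17×17.8 + 0.187×10.6 + 0.11×3.78 + 0.3×11.2 = 8.784 J/s.
Handling time per unit search time: 0.17×3.69 + 0.187×4.37 + 0.11×12.9 + 0.3×3.98 = 4.057.
Rate = 8.784/(1 + 4.057) = 1.737 J/s.

1.737 J/s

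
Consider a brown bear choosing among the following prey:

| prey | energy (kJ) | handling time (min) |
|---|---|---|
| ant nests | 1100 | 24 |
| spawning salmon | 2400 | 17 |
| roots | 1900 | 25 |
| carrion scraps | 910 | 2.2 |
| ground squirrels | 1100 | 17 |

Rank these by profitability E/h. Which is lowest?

Profitability E/h (kJ/min): ant nests = 1100/24 = 45.8, spawning salmon = 2400/17 = 141, roots = 1900/25 = 76, carrion scraps = 910/2.2 = 414, ground squirrels = 1100/17 = 64.7.
Ranked: carrion scraps > spawning salmon > roots > ground squirrels > ant nests.

ant nests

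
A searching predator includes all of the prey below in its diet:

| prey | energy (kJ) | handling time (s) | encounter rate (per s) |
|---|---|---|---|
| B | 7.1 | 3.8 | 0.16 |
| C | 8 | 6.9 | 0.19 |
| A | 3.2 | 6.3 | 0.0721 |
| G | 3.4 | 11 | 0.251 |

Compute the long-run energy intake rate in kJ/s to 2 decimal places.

0.61 kJ/s

R = Σλ_iE_i / (1 + Σλ_ih_i)
Numerator: 0.16×7.1 + 0.19×8 + 0.0721×3.2 + 0.251×3.4 = 3.74
Denominator: 1 + 0.16×3.8 + 0.19×6.9 + 0.0721×6.3 + 0.251×11 = 6.134
R = 3.74/6.134 = 0.6097 kJ/s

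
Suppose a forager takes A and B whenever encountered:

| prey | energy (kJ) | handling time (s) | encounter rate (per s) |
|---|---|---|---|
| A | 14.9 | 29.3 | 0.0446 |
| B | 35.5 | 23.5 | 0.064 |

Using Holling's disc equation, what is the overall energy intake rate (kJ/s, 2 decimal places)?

0.77 kJ/s

R = Σλ_iE_i / (1 + Σλ_ih_i)
Numerator: 0.0446×14.9 + 0.064×35.5 = 2.937
Denominator: 1 + 0.0446×29.3 + 0.064×23.5 = 3.811
R = 2.937/3.811 = 0.7706 kJ/s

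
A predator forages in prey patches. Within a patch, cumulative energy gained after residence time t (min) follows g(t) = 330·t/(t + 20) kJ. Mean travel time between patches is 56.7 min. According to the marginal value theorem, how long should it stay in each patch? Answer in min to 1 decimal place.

33.7 min

Maximise g(t)/(T+t): set derivative to zero → g'(t)(T+t) = g(t).
g'(t) = 330·20/(t + 20)². Setting 330·20/(t+20)² = 330t/[(t+20)(56.7+t)] gives 20(56.7+t) = t(t+20), so t² = 20×56.7 = 1134.
t* = √1134 = 33.67 min.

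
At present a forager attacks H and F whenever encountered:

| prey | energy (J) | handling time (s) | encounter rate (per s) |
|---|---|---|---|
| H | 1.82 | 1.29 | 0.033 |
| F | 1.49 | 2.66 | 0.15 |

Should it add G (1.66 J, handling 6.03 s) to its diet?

On H and F alone, R = ΣλE/(1+Σλh) = 0.2836/1.442 = 0.1967 J/s.
G: E/h = 1.66/6.03 = 0.2753 J/s.
Since 0.2753 > R, including G increases the long-run rate.

Yes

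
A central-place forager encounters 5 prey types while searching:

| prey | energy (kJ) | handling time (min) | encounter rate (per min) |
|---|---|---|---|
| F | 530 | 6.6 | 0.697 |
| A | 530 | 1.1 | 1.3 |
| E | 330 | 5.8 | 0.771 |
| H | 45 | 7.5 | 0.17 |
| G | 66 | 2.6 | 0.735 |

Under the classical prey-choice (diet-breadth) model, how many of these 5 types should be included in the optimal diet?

1

E/h in descending order: A 482, F 80.3, E 56.9, G 25.4, H 6 kJ/min. The optimal diet is the largest prefix of this list for which every included type satisfies E_i/h_i > R on the types above it.
Rate on top 1: 283.5. F: 80.3 < 283.5 → exclude; stop.
Optimal diet: A — 1 of 5 types.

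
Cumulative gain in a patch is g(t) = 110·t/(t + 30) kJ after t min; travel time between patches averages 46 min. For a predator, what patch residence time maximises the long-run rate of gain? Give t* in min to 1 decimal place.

37.1 min

Optimal t* satisfies g'(t*) = g(t*)/(T + t*).
g'(t) = 110·30/(t + 30)². Setting 110·30/(t+30)² = 110t/[(t+30)(46+t)] gives 30(46+t) = t(t+30), so t² = 30×46 = 1380.
t* = √1380 = 37.15 min.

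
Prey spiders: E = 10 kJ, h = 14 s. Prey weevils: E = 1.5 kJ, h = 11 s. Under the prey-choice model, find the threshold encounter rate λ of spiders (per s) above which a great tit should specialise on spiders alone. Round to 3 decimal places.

0.017 per s

At the threshold, the rate on spiders alone equals the profitability of weevils: λ·10/(1 + λ·14) = 1.5/11 = 0.1364.
Rearranging, λ(10 − 0.1364×14) = 0.1364, so λ = 0.1364/8.091 = 0.01685 per s.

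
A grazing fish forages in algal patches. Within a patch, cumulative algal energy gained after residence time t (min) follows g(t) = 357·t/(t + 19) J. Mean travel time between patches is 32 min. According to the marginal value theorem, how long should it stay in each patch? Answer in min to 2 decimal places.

24.66 min

By the marginal value theorem, leave when the instantaneous gain rate g'(t) equals the habitat-wide average g(t)/(T + t).
g'(t) = 357·19/(t + 19)². Setting 357·19/(t+19)² = 357t/[(t+19)(32+t)] gives 19(32+t) = t(t+19), so t² = 19×32 = 608.
t* = √608 = 24.66 min.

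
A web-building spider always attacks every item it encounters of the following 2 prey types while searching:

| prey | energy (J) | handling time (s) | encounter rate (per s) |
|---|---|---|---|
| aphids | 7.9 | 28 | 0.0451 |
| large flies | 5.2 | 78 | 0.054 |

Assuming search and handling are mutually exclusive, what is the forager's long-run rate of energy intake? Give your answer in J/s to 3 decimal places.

0.098 J/s

R = Σλ_iE_i / (1 + Σλ_ih_i)
Numerator: 0.0451×7.9 + 0.054×5.2 = 0.6371
Denominator: 1 + 0.0451×28 + 0.054×78 = 6.475
R = 0.6371/6.475 = 0.0984 J/s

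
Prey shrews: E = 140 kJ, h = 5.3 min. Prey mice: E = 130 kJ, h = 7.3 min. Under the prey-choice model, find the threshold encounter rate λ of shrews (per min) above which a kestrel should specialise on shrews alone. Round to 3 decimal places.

The zero-one rule: include mice iff E₂/h₂ > λE₁/(1+λh₁). Equality gives the switch point.
λE₁h₂ = E₂ + λE₂h₁ ⇒ λ = E₂/(E₁h₂ − E₂h₁) = 130/(1022 − 689) = 0.3904 per min.

0.390 per min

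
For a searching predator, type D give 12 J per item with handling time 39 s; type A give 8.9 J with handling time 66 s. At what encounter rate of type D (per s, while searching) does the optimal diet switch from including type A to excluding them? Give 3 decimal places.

0.020 per s

Drop type A once their profitability E₂/h₂ falls below the rate achievable on type D alone: E₂/h₂ = λE₁/(1 + λh₁).
Solve for λ: λE₁h₂ = E₂(1 + λh₁) → λ(E₁h₂ − E₂h₁) = E₂ → λ = E₂/(E₁h₂ − E₂h₁).
λ = 8.9/(12×66 − 8.9×39) = 8.9/444.9 = 0.02 per s.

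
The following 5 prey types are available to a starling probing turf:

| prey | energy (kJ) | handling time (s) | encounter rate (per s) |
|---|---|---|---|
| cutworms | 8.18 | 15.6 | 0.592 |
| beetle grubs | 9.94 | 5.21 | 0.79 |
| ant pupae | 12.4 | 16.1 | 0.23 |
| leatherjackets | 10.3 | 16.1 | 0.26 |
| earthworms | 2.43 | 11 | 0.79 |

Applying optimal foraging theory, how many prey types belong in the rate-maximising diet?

Rank by E/h (kJ/s): beetle grubs 1.91, ant pupae 0.77, leatherjackets 0.64, cutworms 0.524, earthworms 0.221. Include each in turn until the next type's E/h falls below the running intake rate.
Rate on top 1: 1.535. ant pupae: 0.77 < 1.535 → exclude; stop.
Optimal diet: beetle grubs — 1 of 5 types.

1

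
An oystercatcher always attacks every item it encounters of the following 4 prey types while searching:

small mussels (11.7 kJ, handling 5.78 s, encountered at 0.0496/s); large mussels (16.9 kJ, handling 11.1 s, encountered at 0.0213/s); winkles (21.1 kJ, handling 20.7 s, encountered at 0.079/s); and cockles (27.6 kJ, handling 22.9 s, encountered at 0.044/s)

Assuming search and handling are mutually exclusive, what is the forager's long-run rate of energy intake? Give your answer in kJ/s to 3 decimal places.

R = (0.0496×11.7 + 0.0213×16.9 + 0.079×21.1 + 0.044×27.6) / (1 + 0.0496×5.78 + 0.0213×11.1 + 0.079×20.7 + 0.044×22.9) = 3.822/4.166 = 0.9173 kJ/s.

0.917 kJ/s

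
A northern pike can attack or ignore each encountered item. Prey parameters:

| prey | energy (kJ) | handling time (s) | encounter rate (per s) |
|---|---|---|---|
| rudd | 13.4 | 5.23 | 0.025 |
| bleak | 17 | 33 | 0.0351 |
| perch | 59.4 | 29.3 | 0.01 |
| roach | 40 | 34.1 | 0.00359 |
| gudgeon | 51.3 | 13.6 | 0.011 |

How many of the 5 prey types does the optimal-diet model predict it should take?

E/h in descending order: gudgeon 3.77, rudd 2.56, perch 2.03, roach 1.17, bleak 0.515 kJ/s. The optimal diet is the largest prefix of this list for which every included type satisfies E_i/h_i > R on the types above it.
Rate on top 1: 0.4909. rudd: 2.56 > 0.4909 → include.
Rate on top 2: 0.7024. perch: 2.03 > 0.7024 → include.
Rate on top 3: 0.9491. roach: 1.17 > 0.9491 → include.
Rate on top 4: 0.9653. bleak: 0.515 < 0.9653 → exclude; stop.
Optimal diet: gudgeon, rudd, perch, roach — 4 of 5 types.

4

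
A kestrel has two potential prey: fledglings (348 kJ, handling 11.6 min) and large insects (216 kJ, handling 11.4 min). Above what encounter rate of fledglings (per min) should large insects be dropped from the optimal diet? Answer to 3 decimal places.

0.148 per min

Drop large insects once their profitability E₂/h₂ falls below the rate achievable on fledglings alone: E₂/h₂ = λE₁/(1 + λh₁).
Solve for λ: λE₁h₂ = E₂(1 + λh₁) → λ(E₁h₂ − E₂h₁) = E₂ → λ = E₂/(E₁h₂ − E₂h₁).
λ = 216/(348×11.4 − 216×11.6) = 216/1462 = 0.1478 per min.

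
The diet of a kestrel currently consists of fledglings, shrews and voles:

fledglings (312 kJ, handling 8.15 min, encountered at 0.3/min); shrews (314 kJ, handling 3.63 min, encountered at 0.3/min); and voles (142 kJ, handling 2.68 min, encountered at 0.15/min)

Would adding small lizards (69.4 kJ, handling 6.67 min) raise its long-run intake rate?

On fledglings, shrews and voles alone, R = ΣλE/(1+Σλh) = 209.1/4.936 = 42.36 kJ/min.
small lizards: E/h = 69.4/6.67 = 10.4 kJ/min.
Since 10.4 < R, time spent handling small lizards is better spent searching.

No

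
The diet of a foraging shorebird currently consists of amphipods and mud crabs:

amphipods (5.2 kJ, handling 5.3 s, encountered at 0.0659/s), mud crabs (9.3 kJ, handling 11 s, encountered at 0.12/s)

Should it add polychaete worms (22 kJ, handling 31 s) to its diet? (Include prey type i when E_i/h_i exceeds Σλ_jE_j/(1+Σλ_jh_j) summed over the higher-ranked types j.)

On amphipods and mud crabs alone, R = ΣλE/(1+Σλh) = 1.459/2.669 = 0.5465 kJ/s.
Profitability of polychaete worms: 22/31 = 0.7097 kJ/s.
0.7097 > 0.5465, so adding polychaete worms raises the average — include it.

Yes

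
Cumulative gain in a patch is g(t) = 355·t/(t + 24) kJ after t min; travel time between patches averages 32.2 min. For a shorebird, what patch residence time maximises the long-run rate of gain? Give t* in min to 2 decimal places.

27.80 min

Maximise g(t)/(T+t): set derivative to zero → g'(t)(T+t) = g(t).
g'(t) = 355·24/(t + 24)². Setting 355·24/(t+24)² = 355t/[(t+24)(32.2+t)] gives 24(32.2+t) = t(t+24), so t² = 24×32.2 = 772.8.
t* = √772.8 = 27.8 min.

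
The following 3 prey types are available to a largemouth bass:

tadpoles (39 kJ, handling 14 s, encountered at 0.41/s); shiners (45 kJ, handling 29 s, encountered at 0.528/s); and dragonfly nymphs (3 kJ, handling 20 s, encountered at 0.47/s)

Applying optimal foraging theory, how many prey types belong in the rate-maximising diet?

1

Rank by E/h (kJ/s): tadpoles 2.79, shiners 1.55, dragonfly nymphs 0.15. Include each in turn until the next type's E/h falls below the running intake rate.
Rate on top 1: 2.372. shiners: 1.55 < 2.372 → exclude; stop.
Optimal diet: tadpoles — 1 of 3 types.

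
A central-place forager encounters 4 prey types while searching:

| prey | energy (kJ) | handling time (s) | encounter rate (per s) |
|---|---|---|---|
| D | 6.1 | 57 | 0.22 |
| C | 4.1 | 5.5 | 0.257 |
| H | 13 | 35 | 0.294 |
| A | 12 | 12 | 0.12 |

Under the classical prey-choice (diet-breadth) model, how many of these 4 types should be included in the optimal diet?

2

Rank by E/h (kJ/s): A 1, C 0.745, H 0.371, D 0.107. Include each in turn until the next type's E/h falls below the running intake rate.
Rate on top 1: 0.5902. C: 0.745 > 0.5902 → include.
Rate on top 2: 0.6471. H: 0.371 < 0.6471 → exclude; stop.
Optimal diet: A, C — 2 of 4 types.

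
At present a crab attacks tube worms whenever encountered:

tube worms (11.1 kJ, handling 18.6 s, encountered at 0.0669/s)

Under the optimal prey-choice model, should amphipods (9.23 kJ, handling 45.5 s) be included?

No

On tube worms alone, R = ΣλE/(1+Σλh) = 0.7426/2.244 = 0.3309 kJ/s.
amphipods: E/h = 9.23/45.5 = 0.2029 kJ/s.
Since 0.2029 < R, time spent handling amphipods is better spent searching.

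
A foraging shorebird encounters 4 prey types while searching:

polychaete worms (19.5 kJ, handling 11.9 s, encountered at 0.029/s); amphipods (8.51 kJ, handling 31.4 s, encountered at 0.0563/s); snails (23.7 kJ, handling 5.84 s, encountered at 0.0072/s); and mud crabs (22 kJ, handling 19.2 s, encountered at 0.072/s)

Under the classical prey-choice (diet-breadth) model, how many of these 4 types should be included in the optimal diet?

3

E/h in descending order: snails 4.06, polychaete worms 1.64, mud crabs 1.15, amphipods 0.271 kJ/s. The optimal diet is the largest prefix of this list for which every included type satisfies E_i/h_i > R on the types above it.
Rate on top 1: 0.1638. polychaete worms: 1.64 > 0.1638 → include.
Rate on top 2: 0.5307. mud crabs: 1.15 > 0.5307 → include.
Rate on top 3: 0.8377. amphipods: 0.271 < 0.8377 → exclude; stop.
Optimal diet: snails, polychaete worms, mud crabs — 3 of 4 types.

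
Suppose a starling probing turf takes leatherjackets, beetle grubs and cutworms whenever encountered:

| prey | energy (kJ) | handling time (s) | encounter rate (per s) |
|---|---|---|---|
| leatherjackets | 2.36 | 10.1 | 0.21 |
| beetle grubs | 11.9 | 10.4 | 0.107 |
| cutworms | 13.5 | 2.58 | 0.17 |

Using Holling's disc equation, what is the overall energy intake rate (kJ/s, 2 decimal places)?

0.87 kJ/s

R = Σλ_iE_i / (1 + Σλ_ih_i)
Numerator: 0.21×2.36 + 0.107×11.9 + 0.17×13.5 = 4.064
Denominator: 1 + 0.21×10.1 + 0.107×10.4 + 0.17×2.58 = 4.672
R = 4.064/4.672 = 0.8698 kJ/s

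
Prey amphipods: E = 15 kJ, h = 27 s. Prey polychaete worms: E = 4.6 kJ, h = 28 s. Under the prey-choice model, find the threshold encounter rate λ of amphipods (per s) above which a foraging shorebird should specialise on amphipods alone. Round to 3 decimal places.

0.016 per s

The zero-one rule: include polychaete worms iff E₂/h₂ > λE₁/(1+λh₁). Equality gives the switch point.
λE₁h₂ = E₂ + λE₂h₁ ⇒ λ = E₂/(E₁h₂ − E₂h₁) = 4.6/(420 − 124.2) = 0.01555 per s.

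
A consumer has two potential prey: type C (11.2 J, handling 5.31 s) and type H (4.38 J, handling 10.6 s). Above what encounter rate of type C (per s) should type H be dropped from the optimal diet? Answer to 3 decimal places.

Drop type H once their profitability E₂/h₂ falls below the rate achievable on type C alone: E₂/h₂ = λE₁/(1 + λh₁).
Solve for λ: λE₁h₂ = E₂(1 + λh₁) → λ(E₁h₂ − E₂h₁) = E₂ → λ = E₂/(E₁h₂ − E₂h₁).
λ = 4.38/(11.2×10.6 − 4.38×5.31) = 4.38/95.46 = 0.04588 per s.

0.046 per s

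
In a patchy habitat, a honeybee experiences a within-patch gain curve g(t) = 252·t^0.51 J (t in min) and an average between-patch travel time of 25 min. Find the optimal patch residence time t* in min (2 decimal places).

Optimal t* satisfies g'(t*) = g(t*)/(T + t*).
g'(t) = 0.51·252·t^-0.49. Setting 0.51·252·t^-0.49 = 252·t^0.51/(25+t) gives 0.51(25+t) = t, so 0.49·t = 0.51×25.
t* = 0.51×25/0.49 = 26.02 min.

26.02 min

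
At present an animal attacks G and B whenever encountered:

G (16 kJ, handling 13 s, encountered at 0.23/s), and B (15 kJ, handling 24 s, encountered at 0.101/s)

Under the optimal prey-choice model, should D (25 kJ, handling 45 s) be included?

No

Intake rate on the current diet: R = (0.23×16 + 0.101×15) / (1 + 0.23×13 + 0.101×24) = 5.195/6.414 = 0.8099 kJ/s.
D: E/h = 25/45 = 0.5556 kJ/s.
Since 0.5556 < R, time spent handling D is better spent searching.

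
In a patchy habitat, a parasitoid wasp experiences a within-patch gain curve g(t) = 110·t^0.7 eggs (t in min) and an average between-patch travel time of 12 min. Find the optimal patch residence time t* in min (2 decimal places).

28.00 min

Maximise g(t)/(T+t): set derivative to zero → g'(t)(T+t) = g(t).
g'(t) = 0.7·110·t^-0.3. Setting 0.7·110·t^-0.3 = 110·t^0.7/(12+t) gives 0.7(12+t) = t, so 0.30·t = 0.7×12.
t* = 0.7×12/0.30 = 28 min.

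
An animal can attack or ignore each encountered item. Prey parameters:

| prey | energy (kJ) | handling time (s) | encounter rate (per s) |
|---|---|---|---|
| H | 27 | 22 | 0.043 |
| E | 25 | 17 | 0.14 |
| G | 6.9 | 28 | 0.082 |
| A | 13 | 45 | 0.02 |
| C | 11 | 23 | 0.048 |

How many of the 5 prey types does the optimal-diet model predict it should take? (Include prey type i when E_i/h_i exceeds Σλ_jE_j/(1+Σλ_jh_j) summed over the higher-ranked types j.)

2

E/h in descending order: E 1.47, H 1.23, C 0.478, A 0.289, G 0.246 kJ/s. The optimal diet is the largest prefix of this list for which every included type satisfies E_i/h_i > R on the types above it.
Rate on top 1: 1.036. H: 1.23 > 1.036 → include.
Rate on top 2: 1.077. C: 0.478 < 1.077 → exclude; stop.
Optimal diet: E, H — 2 of 5 types.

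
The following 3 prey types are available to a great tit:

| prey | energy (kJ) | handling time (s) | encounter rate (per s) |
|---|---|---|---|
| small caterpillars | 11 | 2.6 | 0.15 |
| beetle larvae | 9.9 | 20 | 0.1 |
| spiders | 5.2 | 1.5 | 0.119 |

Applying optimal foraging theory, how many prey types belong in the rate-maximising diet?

2

Rank by E/h (kJ/s): small caterpillars 4.23, spiders 3.47, beetle larvae 0.495. Include each in turn until the next type's E/h falls below the running intake rate.
Rate on top 1: 1.187. spiders: 3.47 > 1.187 → include.
Rate on top 2: 1.446. beetle larvae: 0.495 < 1.446 → exclude; stop.
Optimal diet: small caterpillars, spiders — 2 of 3 types.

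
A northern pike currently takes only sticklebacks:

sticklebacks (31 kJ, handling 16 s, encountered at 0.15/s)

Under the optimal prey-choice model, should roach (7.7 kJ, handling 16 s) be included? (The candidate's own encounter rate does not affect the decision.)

On sticklebacks alone, R = ΣλE/(1+Σλh) = 4.65/3.4 = 1.368 kJ/s.
Profitability of roach: 7.7/16 = 0.4813 kJ/s.
Since 0.4813 < R, time spent handling roach is better spent searching.

No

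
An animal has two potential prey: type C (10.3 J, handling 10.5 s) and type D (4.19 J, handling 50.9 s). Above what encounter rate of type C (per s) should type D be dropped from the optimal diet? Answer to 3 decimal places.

0.009 per s

The zero-one rule: include type D iff E₂/h₂ > λE₁/(1+λh₁). Equality gives the switch point.
λE₁h₂ = E₂ + λE₂h₁ ⇒ λ = E₂/(E₁h₂ − E₂h₁) = 4.19/(524.3 − 44) = 0.008724 per s.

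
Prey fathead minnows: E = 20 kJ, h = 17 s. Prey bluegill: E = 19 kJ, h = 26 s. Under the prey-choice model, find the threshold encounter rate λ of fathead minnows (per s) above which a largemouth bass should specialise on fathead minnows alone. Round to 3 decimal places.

0.096 per s

At the threshold, the rate on fathead minnows alone equals the profitability of bluegill: λ·20/(1 + λ·17) = 19/26 = 0.7308.
Rearranging, λ(20 − 0.7308×17) = 0.7308, so λ = 0.7308/7.577 = 0.09645 per s.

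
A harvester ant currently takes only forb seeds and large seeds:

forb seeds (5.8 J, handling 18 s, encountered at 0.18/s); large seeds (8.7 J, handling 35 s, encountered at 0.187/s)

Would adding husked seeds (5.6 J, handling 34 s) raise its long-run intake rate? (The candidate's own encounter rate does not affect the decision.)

Current rate: (0.18×5.8 + 0.187×8.7)/(1 + 0.18×18 + 0.187×35) = 0.2476 J/s.
Profitability of husked seeds: 5.6/34 = 0.1647 J/s.
Since 0.1647 < R, time spent handling husked seeds is better spent searching.

No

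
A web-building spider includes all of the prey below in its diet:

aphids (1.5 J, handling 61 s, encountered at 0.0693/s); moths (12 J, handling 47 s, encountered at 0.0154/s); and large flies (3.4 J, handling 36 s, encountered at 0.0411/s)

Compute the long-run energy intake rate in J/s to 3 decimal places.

0.058 J/s

Energy encountered per unit search time: 0.0693×1.5 + 0.0154×12 + 0.0411×3.4 = 0.4285 J/s.
Handling time per unit search time: 0.0693×61 + 0.0154×47 + 0.0411×36 = 6.431.
Rate = 0.4285/(1 + 6.431) = 0.05766 J/s.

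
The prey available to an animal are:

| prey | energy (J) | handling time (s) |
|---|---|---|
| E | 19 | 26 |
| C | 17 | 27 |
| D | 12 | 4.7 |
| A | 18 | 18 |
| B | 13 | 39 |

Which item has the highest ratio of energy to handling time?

In descending order of E/h:
D: 12/4.7 = 2.55 J/s
A: 18/18 = 1 J/s
E: 19/26 = 0.731 J/s
C: 17/27 = 0.63 J/s
B: 13/39 = 0.333 J/s

D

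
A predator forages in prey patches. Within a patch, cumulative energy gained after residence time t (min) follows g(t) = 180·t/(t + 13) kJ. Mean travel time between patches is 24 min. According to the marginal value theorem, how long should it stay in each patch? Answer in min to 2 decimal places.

17.66 min

By the marginal value theorem, leave when the instantaneous gain rate g'(t) equals the habitat-wide average g(t)/(T + t).
g'(t) = 180·13/(t + 13)². Setting 180·13/(t+13)² = 180t/[(t+13)(24+t)] gives 13(24+t) = t(t+13), so t² = 13×24 = 312.
t* = √312 = 17.66 min.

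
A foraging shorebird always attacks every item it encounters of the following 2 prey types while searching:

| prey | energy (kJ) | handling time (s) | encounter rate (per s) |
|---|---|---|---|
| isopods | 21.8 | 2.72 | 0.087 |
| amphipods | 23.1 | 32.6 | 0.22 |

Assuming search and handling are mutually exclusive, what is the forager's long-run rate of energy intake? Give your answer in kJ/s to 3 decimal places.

0.830 kJ/s

R = Σλ_iE_i / (1 + Σλ_ih_i)
Numerator: 0.087×21.8 + 0.22×23.1 = 6.979
Denominator: 1 + 0.087×2.72 + 0.22×32.6 = 8.409
R = 6.979/8.409 = 0.8299 kJ/s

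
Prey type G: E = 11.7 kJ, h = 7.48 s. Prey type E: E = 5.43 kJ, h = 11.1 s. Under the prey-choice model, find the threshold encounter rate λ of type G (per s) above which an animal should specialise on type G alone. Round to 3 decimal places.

The zero-one rule: include type E iff E₂/h₂ > λE₁/(1+λh₁). Equality gives the switch point.
λE₁h₂ = E₂ + λE₂h₁ ⇒ λ = E₂/(E₁h₂ − E₂h₁) = 5.43/(129.9 − 40.62) = 0.06084 per s.

0.061 per s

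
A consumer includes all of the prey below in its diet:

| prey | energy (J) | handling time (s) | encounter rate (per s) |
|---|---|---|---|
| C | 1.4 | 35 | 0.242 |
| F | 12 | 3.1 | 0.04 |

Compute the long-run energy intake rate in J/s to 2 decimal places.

Energy encountered per unit search time: 0.242×1.4 + 0.04×12 = 0.8188 J/s.
Handling time per unit search time: 0.242×35 + 0.04×3.1 = 8.594.
Rate = 0.8188/(1 + 8.594) = 0.08535 J/s.

0.09 J/s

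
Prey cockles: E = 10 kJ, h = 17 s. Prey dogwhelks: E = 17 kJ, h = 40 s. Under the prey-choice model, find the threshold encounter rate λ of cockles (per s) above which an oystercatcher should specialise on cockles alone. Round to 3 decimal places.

At the threshold, the rate on cockles alone equals the profitability of dogwhelks: λ·10/(1 + λ·17) = 17/40 = 0.425.
Rearranging, λ(10 − 0.425×17) = 0.425, so λ = 0.425/2.775 = 0.1532 per s.

0.153 per s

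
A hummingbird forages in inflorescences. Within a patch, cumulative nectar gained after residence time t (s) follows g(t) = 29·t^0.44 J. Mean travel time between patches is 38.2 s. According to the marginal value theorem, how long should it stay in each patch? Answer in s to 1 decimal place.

30.0 s

By the marginal value theorem, leave when the instantaneous gain rate g'(t) equals the habitat-wide average g(t)/(T + t).
g'(t) = 0.44·29·t^-0.56. Setting 0.44·29·t^-0.56 = 29·t^0.44/(38.2+t) gives 0.44(38.2+t) = t, so 0.56·t = 0.44×38.2.
t* = 0.44×38.2/0.56 = 30.01 s.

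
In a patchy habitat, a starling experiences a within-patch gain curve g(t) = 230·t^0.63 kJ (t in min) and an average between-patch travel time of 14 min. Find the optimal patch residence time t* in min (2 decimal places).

23.84 min

Maximise g(t)/(T+t): set derivative to zero → g'(t)(T+t) = g(t).
g'(t) = 0.63·230·t^-0.37. Setting 0.63·230·t^-0.37 = 230·t^0.63/(14+t) gives 0.63(14+t) = t, so 0.37·t = 0.63×14.
t* = 0.63×14/0.37 = 23.84 min.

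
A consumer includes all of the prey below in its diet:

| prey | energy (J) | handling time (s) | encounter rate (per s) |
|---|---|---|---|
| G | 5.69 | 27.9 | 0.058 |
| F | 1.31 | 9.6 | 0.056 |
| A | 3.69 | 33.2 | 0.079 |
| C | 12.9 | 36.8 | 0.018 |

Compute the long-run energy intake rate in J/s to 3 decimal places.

Energy encountered per unit search time: 0.058×5.69 + 0.056×1.31 + 0.079×3.69 + 0.018×12.9 = 0.9271 J/s.
Handling time per unit search time: 0.058×27.9 + 0.056×9.6 + 0.079×33.2 + 0.018×36.8 = 5.441.
Rate = 0.9271/(1 + 5.441) = 0.1439 J/s.

0.144 J/s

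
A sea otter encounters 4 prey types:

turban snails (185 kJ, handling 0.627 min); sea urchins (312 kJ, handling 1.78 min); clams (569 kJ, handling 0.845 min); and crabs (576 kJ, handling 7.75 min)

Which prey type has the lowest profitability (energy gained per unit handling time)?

crabs

Profitability E/h (kJ/min): turban snails = 185/0.627 = 295, sea urchins = 312/1.78 = 175, clams = 569/0.845 = 673, crabs = 576/7.75 = 74.3.
Ranked: clams > turban snails > sea urchins > crabs.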